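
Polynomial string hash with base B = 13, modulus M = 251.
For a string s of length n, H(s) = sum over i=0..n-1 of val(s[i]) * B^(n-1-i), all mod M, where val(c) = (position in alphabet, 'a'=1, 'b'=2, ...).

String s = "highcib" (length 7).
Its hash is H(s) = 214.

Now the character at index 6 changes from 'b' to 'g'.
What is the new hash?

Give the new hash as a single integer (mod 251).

val('b') = 2, val('g') = 7
Position k = 6, exponent = n-1-k = 0
B^0 mod M = 13^0 mod 251 = 1
Delta = (7 - 2) * 1 mod 251 = 5
New hash = (214 + 5) mod 251 = 219

Answer: 219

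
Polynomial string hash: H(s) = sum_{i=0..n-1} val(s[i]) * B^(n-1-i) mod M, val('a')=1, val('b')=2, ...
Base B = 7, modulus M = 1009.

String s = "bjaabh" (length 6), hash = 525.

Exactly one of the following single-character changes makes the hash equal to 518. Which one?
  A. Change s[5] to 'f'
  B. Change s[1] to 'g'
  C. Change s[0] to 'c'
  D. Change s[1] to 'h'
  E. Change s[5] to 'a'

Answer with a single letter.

Option A: s[5]='h'->'f', delta=(6-8)*7^0 mod 1009 = 1007, hash=525+1007 mod 1009 = 523
Option B: s[1]='j'->'g', delta=(7-10)*7^4 mod 1009 = 869, hash=525+869 mod 1009 = 385
Option C: s[0]='b'->'c', delta=(3-2)*7^5 mod 1009 = 663, hash=525+663 mod 1009 = 179
Option D: s[1]='j'->'h', delta=(8-10)*7^4 mod 1009 = 243, hash=525+243 mod 1009 = 768
Option E: s[5]='h'->'a', delta=(1-8)*7^0 mod 1009 = 1002, hash=525+1002 mod 1009 = 518 <-- target

Answer: E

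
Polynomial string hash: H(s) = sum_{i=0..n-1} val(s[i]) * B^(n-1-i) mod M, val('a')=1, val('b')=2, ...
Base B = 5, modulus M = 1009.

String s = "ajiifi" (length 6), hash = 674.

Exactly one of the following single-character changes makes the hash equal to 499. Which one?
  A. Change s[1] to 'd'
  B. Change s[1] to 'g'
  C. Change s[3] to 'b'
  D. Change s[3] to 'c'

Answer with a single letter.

Answer: C

Derivation:
Option A: s[1]='j'->'d', delta=(4-10)*5^4 mod 1009 = 286, hash=674+286 mod 1009 = 960
Option B: s[1]='j'->'g', delta=(7-10)*5^4 mod 1009 = 143, hash=674+143 mod 1009 = 817
Option C: s[3]='i'->'b', delta=(2-9)*5^2 mod 1009 = 834, hash=674+834 mod 1009 = 499 <-- target
Option D: s[3]='i'->'c', delta=(3-9)*5^2 mod 1009 = 859, hash=674+859 mod 1009 = 524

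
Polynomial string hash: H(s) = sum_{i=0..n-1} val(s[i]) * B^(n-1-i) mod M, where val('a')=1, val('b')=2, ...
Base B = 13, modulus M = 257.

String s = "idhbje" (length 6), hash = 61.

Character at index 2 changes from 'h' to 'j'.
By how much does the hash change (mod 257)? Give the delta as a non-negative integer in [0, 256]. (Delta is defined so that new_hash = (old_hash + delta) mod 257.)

Delta formula: (val(new) - val(old)) * B^(n-1-k) mod M
  val('j') - val('h') = 10 - 8 = 2
  B^(n-1-k) = 13^3 mod 257 = 141
  Delta = 2 * 141 mod 257 = 25

Answer: 25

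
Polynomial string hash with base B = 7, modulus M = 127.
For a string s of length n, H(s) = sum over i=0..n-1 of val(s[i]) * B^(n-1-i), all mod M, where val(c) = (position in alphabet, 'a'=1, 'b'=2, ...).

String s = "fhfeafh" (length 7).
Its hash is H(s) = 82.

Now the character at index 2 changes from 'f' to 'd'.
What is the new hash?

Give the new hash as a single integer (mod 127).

val('f') = 6, val('d') = 4
Position k = 2, exponent = n-1-k = 4
B^4 mod M = 7^4 mod 127 = 115
Delta = (4 - 6) * 115 mod 127 = 24
New hash = (82 + 24) mod 127 = 106

Answer: 106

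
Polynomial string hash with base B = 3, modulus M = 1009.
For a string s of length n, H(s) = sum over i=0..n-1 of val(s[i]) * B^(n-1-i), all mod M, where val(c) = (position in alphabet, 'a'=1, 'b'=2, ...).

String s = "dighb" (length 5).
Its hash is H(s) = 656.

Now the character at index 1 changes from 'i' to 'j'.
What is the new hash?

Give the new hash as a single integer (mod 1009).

val('i') = 9, val('j') = 10
Position k = 1, exponent = n-1-k = 3
B^3 mod M = 3^3 mod 1009 = 27
Delta = (10 - 9) * 27 mod 1009 = 27
New hash = (656 + 27) mod 1009 = 683

Answer: 683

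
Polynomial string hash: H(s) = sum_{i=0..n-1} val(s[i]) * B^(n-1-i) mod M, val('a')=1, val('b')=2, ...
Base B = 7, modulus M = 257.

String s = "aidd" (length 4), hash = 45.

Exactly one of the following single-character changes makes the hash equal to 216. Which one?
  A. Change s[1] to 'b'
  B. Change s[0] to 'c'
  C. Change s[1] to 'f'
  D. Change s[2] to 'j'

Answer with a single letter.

Answer: A

Derivation:
Option A: s[1]='i'->'b', delta=(2-9)*7^2 mod 257 = 171, hash=45+171 mod 257 = 216 <-- target
Option B: s[0]='a'->'c', delta=(3-1)*7^3 mod 257 = 172, hash=45+172 mod 257 = 217
Option C: s[1]='i'->'f', delta=(6-9)*7^2 mod 257 = 110, hash=45+110 mod 257 = 155
Option D: s[2]='d'->'j', delta=(10-4)*7^1 mod 257 = 42, hash=45+42 mod 257 = 87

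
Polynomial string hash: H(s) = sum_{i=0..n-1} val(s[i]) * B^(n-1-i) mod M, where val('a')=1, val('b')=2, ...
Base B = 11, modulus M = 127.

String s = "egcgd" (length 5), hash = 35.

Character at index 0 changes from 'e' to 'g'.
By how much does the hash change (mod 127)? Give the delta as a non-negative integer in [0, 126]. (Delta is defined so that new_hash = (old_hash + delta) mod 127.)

Delta formula: (val(new) - val(old)) * B^(n-1-k) mod M
  val('g') - val('e') = 7 - 5 = 2
  B^(n-1-k) = 11^4 mod 127 = 36
  Delta = 2 * 36 mod 127 = 72

Answer: 72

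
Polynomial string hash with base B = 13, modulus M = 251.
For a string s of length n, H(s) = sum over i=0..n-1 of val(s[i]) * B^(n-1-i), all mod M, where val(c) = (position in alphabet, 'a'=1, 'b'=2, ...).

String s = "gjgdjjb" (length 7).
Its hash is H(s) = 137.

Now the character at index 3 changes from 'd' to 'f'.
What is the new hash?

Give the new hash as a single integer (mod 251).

Answer: 13

Derivation:
val('d') = 4, val('f') = 6
Position k = 3, exponent = n-1-k = 3
B^3 mod M = 13^3 mod 251 = 189
Delta = (6 - 4) * 189 mod 251 = 127
New hash = (137 + 127) mod 251 = 13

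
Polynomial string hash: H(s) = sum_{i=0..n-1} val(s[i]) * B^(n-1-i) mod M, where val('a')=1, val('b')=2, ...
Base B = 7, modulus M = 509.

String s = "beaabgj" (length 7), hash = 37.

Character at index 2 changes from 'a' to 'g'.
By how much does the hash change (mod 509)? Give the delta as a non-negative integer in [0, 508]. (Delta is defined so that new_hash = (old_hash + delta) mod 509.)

Answer: 154

Derivation:
Delta formula: (val(new) - val(old)) * B^(n-1-k) mod M
  val('g') - val('a') = 7 - 1 = 6
  B^(n-1-k) = 7^4 mod 509 = 365
  Delta = 6 * 365 mod 509 = 154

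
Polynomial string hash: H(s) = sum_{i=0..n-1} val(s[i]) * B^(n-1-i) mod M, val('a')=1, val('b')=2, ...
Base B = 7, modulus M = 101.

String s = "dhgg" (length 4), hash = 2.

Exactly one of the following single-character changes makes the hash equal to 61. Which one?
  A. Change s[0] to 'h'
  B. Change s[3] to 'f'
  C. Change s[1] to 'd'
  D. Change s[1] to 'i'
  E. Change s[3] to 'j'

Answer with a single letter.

Answer: A

Derivation:
Option A: s[0]='d'->'h', delta=(8-4)*7^3 mod 101 = 59, hash=2+59 mod 101 = 61 <-- target
Option B: s[3]='g'->'f', delta=(6-7)*7^0 mod 101 = 100, hash=2+100 mod 101 = 1
Option C: s[1]='h'->'d', delta=(4-8)*7^2 mod 101 = 6, hash=2+6 mod 101 = 8
Option D: s[1]='h'->'i', delta=(9-8)*7^2 mod 101 = 49, hash=2+49 mod 101 = 51
Option E: s[3]='g'->'j', delta=(10-7)*7^0 mod 101 = 3, hash=2+3 mod 101 = 5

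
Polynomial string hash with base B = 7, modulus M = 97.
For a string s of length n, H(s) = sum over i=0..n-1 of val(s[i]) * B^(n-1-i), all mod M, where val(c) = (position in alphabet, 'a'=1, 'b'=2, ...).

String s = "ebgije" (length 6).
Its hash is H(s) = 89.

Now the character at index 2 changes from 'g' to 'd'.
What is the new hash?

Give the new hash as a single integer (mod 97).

Answer: 30

Derivation:
val('g') = 7, val('d') = 4
Position k = 2, exponent = n-1-k = 3
B^3 mod M = 7^3 mod 97 = 52
Delta = (4 - 7) * 52 mod 97 = 38
New hash = (89 + 38) mod 97 = 30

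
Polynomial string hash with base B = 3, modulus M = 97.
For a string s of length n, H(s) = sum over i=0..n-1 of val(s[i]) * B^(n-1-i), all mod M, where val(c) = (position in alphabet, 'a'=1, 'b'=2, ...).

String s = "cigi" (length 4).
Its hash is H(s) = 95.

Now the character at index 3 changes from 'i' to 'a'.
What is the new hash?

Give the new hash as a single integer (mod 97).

Answer: 87

Derivation:
val('i') = 9, val('a') = 1
Position k = 3, exponent = n-1-k = 0
B^0 mod M = 3^0 mod 97 = 1
Delta = (1 - 9) * 1 mod 97 = 89
New hash = (95 + 89) mod 97 = 87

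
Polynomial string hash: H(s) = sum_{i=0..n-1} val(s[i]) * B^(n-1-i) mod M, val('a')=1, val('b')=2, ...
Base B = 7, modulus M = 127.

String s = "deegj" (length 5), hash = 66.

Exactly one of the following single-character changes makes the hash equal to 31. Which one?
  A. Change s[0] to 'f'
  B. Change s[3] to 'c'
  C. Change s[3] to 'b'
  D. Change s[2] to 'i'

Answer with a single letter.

Option A: s[0]='d'->'f', delta=(6-4)*7^4 mod 127 = 103, hash=66+103 mod 127 = 42
Option B: s[3]='g'->'c', delta=(3-7)*7^1 mod 127 = 99, hash=66+99 mod 127 = 38
Option C: s[3]='g'->'b', delta=(2-7)*7^1 mod 127 = 92, hash=66+92 mod 127 = 31 <-- target
Option D: s[2]='e'->'i', delta=(9-5)*7^2 mod 127 = 69, hash=66+69 mod 127 = 8

Answer: C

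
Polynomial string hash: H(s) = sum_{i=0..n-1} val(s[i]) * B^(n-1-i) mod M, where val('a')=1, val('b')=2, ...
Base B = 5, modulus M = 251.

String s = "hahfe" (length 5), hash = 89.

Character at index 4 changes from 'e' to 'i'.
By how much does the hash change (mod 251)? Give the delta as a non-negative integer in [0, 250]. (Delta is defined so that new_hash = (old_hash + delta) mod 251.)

Delta formula: (val(new) - val(old)) * B^(n-1-k) mod M
  val('i') - val('e') = 9 - 5 = 4
  B^(n-1-k) = 5^0 mod 251 = 1
  Delta = 4 * 1 mod 251 = 4

Answer: 4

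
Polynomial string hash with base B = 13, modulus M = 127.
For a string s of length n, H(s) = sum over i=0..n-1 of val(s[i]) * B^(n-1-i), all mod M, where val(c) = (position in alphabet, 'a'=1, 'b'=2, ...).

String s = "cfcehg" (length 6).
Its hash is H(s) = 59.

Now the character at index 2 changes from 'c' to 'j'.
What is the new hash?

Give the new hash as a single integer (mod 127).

val('c') = 3, val('j') = 10
Position k = 2, exponent = n-1-k = 3
B^3 mod M = 13^3 mod 127 = 38
Delta = (10 - 3) * 38 mod 127 = 12
New hash = (59 + 12) mod 127 = 71

Answer: 71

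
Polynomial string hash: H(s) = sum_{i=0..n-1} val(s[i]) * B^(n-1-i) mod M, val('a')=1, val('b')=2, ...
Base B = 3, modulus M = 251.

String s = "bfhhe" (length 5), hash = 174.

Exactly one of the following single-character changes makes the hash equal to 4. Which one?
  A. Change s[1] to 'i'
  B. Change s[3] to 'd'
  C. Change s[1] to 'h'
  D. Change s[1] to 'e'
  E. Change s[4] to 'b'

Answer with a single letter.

Option A: s[1]='f'->'i', delta=(9-6)*3^3 mod 251 = 81, hash=174+81 mod 251 = 4 <-- target
Option B: s[3]='h'->'d', delta=(4-8)*3^1 mod 251 = 239, hash=174+239 mod 251 = 162
Option C: s[1]='f'->'h', delta=(8-6)*3^3 mod 251 = 54, hash=174+54 mod 251 = 228
Option D: s[1]='f'->'e', delta=(5-6)*3^3 mod 251 = 224, hash=174+224 mod 251 = 147
Option E: s[4]='e'->'b', delta=(2-5)*3^0 mod 251 = 248, hash=174+248 mod 251 = 171

Answer: A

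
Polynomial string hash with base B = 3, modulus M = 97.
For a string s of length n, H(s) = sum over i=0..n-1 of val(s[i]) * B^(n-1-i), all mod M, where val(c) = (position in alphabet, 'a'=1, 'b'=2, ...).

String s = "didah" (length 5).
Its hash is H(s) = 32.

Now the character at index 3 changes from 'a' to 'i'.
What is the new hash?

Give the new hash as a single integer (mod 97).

val('a') = 1, val('i') = 9
Position k = 3, exponent = n-1-k = 1
B^1 mod M = 3^1 mod 97 = 3
Delta = (9 - 1) * 3 mod 97 = 24
New hash = (32 + 24) mod 97 = 56

Answer: 56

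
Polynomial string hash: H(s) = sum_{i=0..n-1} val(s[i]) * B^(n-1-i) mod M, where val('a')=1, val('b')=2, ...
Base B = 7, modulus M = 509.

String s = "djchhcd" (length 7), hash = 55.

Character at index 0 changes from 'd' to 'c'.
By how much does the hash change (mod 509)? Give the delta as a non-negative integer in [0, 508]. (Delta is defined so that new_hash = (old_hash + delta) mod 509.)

Answer: 439

Derivation:
Delta formula: (val(new) - val(old)) * B^(n-1-k) mod M
  val('c') - val('d') = 3 - 4 = -1
  B^(n-1-k) = 7^6 mod 509 = 70
  Delta = -1 * 70 mod 509 = 439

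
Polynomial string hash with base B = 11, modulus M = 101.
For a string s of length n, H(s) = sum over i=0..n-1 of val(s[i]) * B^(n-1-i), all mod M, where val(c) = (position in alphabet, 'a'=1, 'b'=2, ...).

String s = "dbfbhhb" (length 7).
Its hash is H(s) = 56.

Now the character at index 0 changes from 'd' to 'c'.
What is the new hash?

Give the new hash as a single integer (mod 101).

Answer: 35

Derivation:
val('d') = 4, val('c') = 3
Position k = 0, exponent = n-1-k = 6
B^6 mod M = 11^6 mod 101 = 21
Delta = (3 - 4) * 21 mod 101 = 80
New hash = (56 + 80) mod 101 = 35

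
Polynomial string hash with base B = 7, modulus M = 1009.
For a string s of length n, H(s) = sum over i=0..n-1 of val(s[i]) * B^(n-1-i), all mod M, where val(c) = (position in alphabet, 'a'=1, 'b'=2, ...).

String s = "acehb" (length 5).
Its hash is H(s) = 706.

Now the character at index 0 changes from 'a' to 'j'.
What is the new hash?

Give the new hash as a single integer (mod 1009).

val('a') = 1, val('j') = 10
Position k = 0, exponent = n-1-k = 4
B^4 mod M = 7^4 mod 1009 = 383
Delta = (10 - 1) * 383 mod 1009 = 420
New hash = (706 + 420) mod 1009 = 117

Answer: 117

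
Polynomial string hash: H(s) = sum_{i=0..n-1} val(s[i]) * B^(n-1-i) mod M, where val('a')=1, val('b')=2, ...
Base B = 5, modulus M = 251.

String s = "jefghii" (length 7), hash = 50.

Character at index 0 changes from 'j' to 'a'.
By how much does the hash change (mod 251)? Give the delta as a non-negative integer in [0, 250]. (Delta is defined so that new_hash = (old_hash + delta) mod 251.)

Delta formula: (val(new) - val(old)) * B^(n-1-k) mod M
  val('a') - val('j') = 1 - 10 = -9
  B^(n-1-k) = 5^6 mod 251 = 63
  Delta = -9 * 63 mod 251 = 186

Answer: 186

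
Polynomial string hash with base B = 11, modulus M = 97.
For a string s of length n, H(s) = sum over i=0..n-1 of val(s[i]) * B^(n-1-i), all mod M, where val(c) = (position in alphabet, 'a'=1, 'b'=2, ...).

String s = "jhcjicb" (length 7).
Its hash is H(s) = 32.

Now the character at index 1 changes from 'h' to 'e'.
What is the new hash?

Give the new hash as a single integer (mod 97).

val('h') = 8, val('e') = 5
Position k = 1, exponent = n-1-k = 5
B^5 mod M = 11^5 mod 97 = 31
Delta = (5 - 8) * 31 mod 97 = 4
New hash = (32 + 4) mod 97 = 36

Answer: 36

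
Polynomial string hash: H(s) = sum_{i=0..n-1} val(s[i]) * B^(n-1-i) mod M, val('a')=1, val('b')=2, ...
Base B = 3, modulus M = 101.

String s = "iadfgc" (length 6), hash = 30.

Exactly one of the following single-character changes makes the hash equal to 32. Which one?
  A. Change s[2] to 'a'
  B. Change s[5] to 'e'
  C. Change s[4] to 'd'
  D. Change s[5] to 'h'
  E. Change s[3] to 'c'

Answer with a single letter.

Option A: s[2]='d'->'a', delta=(1-4)*3^3 mod 101 = 20, hash=30+20 mod 101 = 50
Option B: s[5]='c'->'e', delta=(5-3)*3^0 mod 101 = 2, hash=30+2 mod 101 = 32 <-- target
Option C: s[4]='g'->'d', delta=(4-7)*3^1 mod 101 = 92, hash=30+92 mod 101 = 21
Option D: s[5]='c'->'h', delta=(8-3)*3^0 mod 101 = 5, hash=30+5 mod 101 = 35
Option E: s[3]='f'->'c', delta=(3-6)*3^2 mod 101 = 74, hash=30+74 mod 101 = 3

Answer: B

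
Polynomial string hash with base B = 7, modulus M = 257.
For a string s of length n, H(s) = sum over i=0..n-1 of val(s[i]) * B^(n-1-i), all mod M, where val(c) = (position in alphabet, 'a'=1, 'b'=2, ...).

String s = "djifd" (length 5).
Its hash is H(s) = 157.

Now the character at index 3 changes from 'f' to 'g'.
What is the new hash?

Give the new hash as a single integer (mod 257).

Answer: 164

Derivation:
val('f') = 6, val('g') = 7
Position k = 3, exponent = n-1-k = 1
B^1 mod M = 7^1 mod 257 = 7
Delta = (7 - 6) * 7 mod 257 = 7
New hash = (157 + 7) mod 257 = 164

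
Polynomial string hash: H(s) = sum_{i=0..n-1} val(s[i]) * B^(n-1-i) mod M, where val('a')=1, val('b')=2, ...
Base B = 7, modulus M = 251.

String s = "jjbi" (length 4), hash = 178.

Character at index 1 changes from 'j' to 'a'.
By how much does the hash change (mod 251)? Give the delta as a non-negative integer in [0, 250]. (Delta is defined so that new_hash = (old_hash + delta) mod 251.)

Answer: 61

Derivation:
Delta formula: (val(new) - val(old)) * B^(n-1-k) mod M
  val('a') - val('j') = 1 - 10 = -9
  B^(n-1-k) = 7^2 mod 251 = 49
  Delta = -9 * 49 mod 251 = 61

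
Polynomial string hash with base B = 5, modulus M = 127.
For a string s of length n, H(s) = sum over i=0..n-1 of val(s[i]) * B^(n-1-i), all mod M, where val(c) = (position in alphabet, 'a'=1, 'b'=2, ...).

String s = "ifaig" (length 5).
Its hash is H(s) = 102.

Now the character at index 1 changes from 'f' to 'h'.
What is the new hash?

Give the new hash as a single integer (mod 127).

Answer: 98

Derivation:
val('f') = 6, val('h') = 8
Position k = 1, exponent = n-1-k = 3
B^3 mod M = 5^3 mod 127 = 125
Delta = (8 - 6) * 125 mod 127 = 123
New hash = (102 + 123) mod 127 = 98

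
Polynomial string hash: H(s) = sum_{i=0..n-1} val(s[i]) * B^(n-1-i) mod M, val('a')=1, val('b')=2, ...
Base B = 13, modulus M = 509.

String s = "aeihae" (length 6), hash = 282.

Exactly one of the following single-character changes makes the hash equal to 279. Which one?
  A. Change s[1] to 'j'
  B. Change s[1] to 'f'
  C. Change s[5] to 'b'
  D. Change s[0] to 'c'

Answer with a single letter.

Option A: s[1]='e'->'j', delta=(10-5)*13^4 mod 509 = 285, hash=282+285 mod 509 = 58
Option B: s[1]='e'->'f', delta=(6-5)*13^4 mod 509 = 57, hash=282+57 mod 509 = 339
Option C: s[5]='e'->'b', delta=(2-5)*13^0 mod 509 = 506, hash=282+506 mod 509 = 279 <-- target
Option D: s[0]='a'->'c', delta=(3-1)*13^5 mod 509 = 464, hash=282+464 mod 509 = 237

Answer: C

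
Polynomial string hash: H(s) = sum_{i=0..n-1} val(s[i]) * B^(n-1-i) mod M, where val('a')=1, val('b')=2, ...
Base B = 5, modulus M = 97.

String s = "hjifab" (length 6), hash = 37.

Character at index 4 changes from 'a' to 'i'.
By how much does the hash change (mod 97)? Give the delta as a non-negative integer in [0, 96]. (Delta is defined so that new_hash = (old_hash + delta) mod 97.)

Delta formula: (val(new) - val(old)) * B^(n-1-k) mod M
  val('i') - val('a') = 9 - 1 = 8
  B^(n-1-k) = 5^1 mod 97 = 5
  Delta = 8 * 5 mod 97 = 40

Answer: 40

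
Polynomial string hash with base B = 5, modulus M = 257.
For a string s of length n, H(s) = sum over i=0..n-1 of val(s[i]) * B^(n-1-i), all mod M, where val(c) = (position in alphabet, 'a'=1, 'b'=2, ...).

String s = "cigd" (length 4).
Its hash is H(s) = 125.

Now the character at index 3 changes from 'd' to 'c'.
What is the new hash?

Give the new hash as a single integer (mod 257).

val('d') = 4, val('c') = 3
Position k = 3, exponent = n-1-k = 0
B^0 mod M = 5^0 mod 257 = 1
Delta = (3 - 4) * 1 mod 257 = 256
New hash = (125 + 256) mod 257 = 124

Answer: 124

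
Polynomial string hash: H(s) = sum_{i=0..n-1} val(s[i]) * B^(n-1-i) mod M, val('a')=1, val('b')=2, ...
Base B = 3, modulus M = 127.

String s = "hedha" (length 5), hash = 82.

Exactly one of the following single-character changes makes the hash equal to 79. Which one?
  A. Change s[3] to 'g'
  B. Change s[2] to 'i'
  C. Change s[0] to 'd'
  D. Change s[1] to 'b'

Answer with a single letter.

Answer: A

Derivation:
Option A: s[3]='h'->'g', delta=(7-8)*3^1 mod 127 = 124, hash=82+124 mod 127 = 79 <-- target
Option B: s[2]='d'->'i', delta=(9-4)*3^2 mod 127 = 45, hash=82+45 mod 127 = 0
Option C: s[0]='h'->'d', delta=(4-8)*3^4 mod 127 = 57, hash=82+57 mod 127 = 12
Option D: s[1]='e'->'b', delta=(2-5)*3^3 mod 127 = 46, hash=82+46 mod 127 = 1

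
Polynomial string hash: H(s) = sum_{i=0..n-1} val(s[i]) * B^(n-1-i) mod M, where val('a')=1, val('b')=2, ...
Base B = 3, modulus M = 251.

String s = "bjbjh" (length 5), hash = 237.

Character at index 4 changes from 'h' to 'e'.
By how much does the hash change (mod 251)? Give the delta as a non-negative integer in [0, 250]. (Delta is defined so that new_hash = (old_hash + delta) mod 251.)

Delta formula: (val(new) - val(old)) * B^(n-1-k) mod M
  val('e') - val('h') = 5 - 8 = -3
  B^(n-1-k) = 3^0 mod 251 = 1
  Delta = -3 * 1 mod 251 = 248

Answer: 248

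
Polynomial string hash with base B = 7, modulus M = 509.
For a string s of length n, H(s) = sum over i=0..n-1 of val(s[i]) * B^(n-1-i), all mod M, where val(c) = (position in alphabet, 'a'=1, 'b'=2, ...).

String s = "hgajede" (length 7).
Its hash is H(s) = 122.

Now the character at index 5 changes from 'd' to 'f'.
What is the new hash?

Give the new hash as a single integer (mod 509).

val('d') = 4, val('f') = 6
Position k = 5, exponent = n-1-k = 1
B^1 mod M = 7^1 mod 509 = 7
Delta = (6 - 4) * 7 mod 509 = 14
New hash = (122 + 14) mod 509 = 136

Answer: 136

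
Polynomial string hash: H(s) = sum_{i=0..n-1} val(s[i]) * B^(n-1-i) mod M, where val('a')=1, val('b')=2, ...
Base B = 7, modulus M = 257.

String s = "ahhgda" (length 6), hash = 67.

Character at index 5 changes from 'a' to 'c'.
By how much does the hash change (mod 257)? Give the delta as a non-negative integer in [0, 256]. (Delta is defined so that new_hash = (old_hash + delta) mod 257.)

Delta formula: (val(new) - val(old)) * B^(n-1-k) mod M
  val('c') - val('a') = 3 - 1 = 2
  B^(n-1-k) = 7^0 mod 257 = 1
  Delta = 2 * 1 mod 257 = 2

Answer: 2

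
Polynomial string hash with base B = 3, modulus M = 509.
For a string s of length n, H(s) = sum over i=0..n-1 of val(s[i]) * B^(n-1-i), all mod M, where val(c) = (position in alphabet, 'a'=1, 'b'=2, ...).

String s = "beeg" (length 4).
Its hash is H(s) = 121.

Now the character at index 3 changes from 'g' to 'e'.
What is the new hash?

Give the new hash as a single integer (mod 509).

Answer: 119

Derivation:
val('g') = 7, val('e') = 5
Position k = 3, exponent = n-1-k = 0
B^0 mod M = 3^0 mod 509 = 1
Delta = (5 - 7) * 1 mod 509 = 507
New hash = (121 + 507) mod 509 = 119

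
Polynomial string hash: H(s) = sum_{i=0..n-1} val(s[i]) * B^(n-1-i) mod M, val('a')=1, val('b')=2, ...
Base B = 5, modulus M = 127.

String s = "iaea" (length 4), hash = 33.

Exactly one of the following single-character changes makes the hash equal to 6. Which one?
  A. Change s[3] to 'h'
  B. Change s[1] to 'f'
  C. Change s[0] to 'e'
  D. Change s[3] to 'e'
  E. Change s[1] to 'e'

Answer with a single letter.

Answer: E

Derivation:
Option A: s[3]='a'->'h', delta=(8-1)*5^0 mod 127 = 7, hash=33+7 mod 127 = 40
Option B: s[1]='a'->'f', delta=(6-1)*5^2 mod 127 = 125, hash=33+125 mod 127 = 31
Option C: s[0]='i'->'e', delta=(5-9)*5^3 mod 127 = 8, hash=33+8 mod 127 = 41
Option D: s[3]='a'->'e', delta=(5-1)*5^0 mod 127 = 4, hash=33+4 mod 127 = 37
Option E: s[1]='a'->'e', delta=(5-1)*5^2 mod 127 = 100, hash=33+100 mod 127 = 6 <-- target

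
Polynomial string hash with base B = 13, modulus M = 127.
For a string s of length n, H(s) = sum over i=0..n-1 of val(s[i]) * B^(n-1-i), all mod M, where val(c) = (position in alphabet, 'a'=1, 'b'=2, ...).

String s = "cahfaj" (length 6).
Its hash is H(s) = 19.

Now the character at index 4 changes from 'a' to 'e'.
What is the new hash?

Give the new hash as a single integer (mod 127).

Answer: 71

Derivation:
val('a') = 1, val('e') = 5
Position k = 4, exponent = n-1-k = 1
B^1 mod M = 13^1 mod 127 = 13
Delta = (5 - 1) * 13 mod 127 = 52
New hash = (19 + 52) mod 127 = 71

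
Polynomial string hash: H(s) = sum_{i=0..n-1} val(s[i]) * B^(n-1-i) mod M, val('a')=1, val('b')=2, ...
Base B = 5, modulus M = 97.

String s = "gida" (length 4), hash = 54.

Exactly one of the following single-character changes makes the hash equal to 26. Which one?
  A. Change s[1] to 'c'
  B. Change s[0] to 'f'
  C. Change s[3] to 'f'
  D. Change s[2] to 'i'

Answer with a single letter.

Option A: s[1]='i'->'c', delta=(3-9)*5^2 mod 97 = 44, hash=54+44 mod 97 = 1
Option B: s[0]='g'->'f', delta=(6-7)*5^3 mod 97 = 69, hash=54+69 mod 97 = 26 <-- target
Option C: s[3]='a'->'f', delta=(6-1)*5^0 mod 97 = 5, hash=54+5 mod 97 = 59
Option D: s[2]='d'->'i', delta=(9-4)*5^1 mod 97 = 25, hash=54+25 mod 97 = 79

Answer: B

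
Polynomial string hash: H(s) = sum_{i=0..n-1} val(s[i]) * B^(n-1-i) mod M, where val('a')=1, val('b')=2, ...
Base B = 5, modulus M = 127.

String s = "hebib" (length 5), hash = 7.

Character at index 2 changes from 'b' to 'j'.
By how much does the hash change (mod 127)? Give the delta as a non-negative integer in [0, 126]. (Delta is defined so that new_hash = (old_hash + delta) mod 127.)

Answer: 73

Derivation:
Delta formula: (val(new) - val(old)) * B^(n-1-k) mod M
  val('j') - val('b') = 10 - 2 = 8
  B^(n-1-k) = 5^2 mod 127 = 25
  Delta = 8 * 25 mod 127 = 73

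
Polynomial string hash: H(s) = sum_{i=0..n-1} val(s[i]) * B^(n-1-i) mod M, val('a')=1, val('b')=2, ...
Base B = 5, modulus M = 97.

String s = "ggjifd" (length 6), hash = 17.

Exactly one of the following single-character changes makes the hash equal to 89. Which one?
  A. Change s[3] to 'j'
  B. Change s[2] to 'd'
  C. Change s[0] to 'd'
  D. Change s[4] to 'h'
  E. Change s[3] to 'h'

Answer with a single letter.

Option A: s[3]='i'->'j', delta=(10-9)*5^2 mod 97 = 25, hash=17+25 mod 97 = 42
Option B: s[2]='j'->'d', delta=(4-10)*5^3 mod 97 = 26, hash=17+26 mod 97 = 43
Option C: s[0]='g'->'d', delta=(4-7)*5^5 mod 97 = 34, hash=17+34 mod 97 = 51
Option D: s[4]='f'->'h', delta=(8-6)*5^1 mod 97 = 10, hash=17+10 mod 97 = 27
Option E: s[3]='i'->'h', delta=(8-9)*5^2 mod 97 = 72, hash=17+72 mod 97 = 89 <-- target

Answer: E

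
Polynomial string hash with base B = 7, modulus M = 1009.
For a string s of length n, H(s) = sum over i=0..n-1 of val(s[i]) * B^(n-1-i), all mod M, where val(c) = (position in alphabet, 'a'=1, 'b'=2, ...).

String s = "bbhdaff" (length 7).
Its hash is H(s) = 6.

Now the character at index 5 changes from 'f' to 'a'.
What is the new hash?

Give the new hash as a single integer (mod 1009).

val('f') = 6, val('a') = 1
Position k = 5, exponent = n-1-k = 1
B^1 mod M = 7^1 mod 1009 = 7
Delta = (1 - 6) * 7 mod 1009 = 974
New hash = (6 + 974) mod 1009 = 980

Answer: 980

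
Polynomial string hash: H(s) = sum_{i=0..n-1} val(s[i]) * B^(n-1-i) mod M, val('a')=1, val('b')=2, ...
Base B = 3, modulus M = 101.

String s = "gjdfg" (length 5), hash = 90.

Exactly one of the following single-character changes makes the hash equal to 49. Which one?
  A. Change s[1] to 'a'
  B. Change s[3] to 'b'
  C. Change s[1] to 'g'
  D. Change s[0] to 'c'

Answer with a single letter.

Option A: s[1]='j'->'a', delta=(1-10)*3^3 mod 101 = 60, hash=90+60 mod 101 = 49 <-- target
Option B: s[3]='f'->'b', delta=(2-6)*3^1 mod 101 = 89, hash=90+89 mod 101 = 78
Option C: s[1]='j'->'g', delta=(7-10)*3^3 mod 101 = 20, hash=90+20 mod 101 = 9
Option D: s[0]='g'->'c', delta=(3-7)*3^4 mod 101 = 80, hash=90+80 mod 101 = 69

Answer: A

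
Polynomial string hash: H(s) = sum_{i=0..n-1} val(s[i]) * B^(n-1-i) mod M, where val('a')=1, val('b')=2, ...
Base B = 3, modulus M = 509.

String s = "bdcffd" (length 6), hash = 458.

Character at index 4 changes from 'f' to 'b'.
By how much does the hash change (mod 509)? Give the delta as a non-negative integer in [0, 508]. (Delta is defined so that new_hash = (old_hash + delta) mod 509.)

Delta formula: (val(new) - val(old)) * B^(n-1-k) mod M
  val('b') - val('f') = 2 - 6 = -4
  B^(n-1-k) = 3^1 mod 509 = 3
  Delta = -4 * 3 mod 509 = 497

Answer: 497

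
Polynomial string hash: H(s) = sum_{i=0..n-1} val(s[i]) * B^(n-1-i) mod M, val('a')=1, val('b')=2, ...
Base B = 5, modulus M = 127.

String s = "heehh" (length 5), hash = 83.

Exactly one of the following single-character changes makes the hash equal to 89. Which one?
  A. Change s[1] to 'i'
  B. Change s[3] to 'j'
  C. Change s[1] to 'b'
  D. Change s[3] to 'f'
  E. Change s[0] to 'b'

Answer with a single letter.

Option A: s[1]='e'->'i', delta=(9-5)*5^3 mod 127 = 119, hash=83+119 mod 127 = 75
Option B: s[3]='h'->'j', delta=(10-8)*5^1 mod 127 = 10, hash=83+10 mod 127 = 93
Option C: s[1]='e'->'b', delta=(2-5)*5^3 mod 127 = 6, hash=83+6 mod 127 = 89 <-- target
Option D: s[3]='h'->'f', delta=(6-8)*5^1 mod 127 = 117, hash=83+117 mod 127 = 73
Option E: s[0]='h'->'b', delta=(2-8)*5^4 mod 127 = 60, hash=83+60 mod 127 = 16

Answer: C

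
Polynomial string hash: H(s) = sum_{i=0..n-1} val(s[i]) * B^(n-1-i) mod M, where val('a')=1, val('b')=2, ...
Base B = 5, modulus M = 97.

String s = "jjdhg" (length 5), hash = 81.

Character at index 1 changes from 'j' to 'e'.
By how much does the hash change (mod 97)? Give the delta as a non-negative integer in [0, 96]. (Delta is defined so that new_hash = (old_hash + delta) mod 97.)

Delta formula: (val(new) - val(old)) * B^(n-1-k) mod M
  val('e') - val('j') = 5 - 10 = -5
  B^(n-1-k) = 5^3 mod 97 = 28
  Delta = -5 * 28 mod 97 = 54

Answer: 54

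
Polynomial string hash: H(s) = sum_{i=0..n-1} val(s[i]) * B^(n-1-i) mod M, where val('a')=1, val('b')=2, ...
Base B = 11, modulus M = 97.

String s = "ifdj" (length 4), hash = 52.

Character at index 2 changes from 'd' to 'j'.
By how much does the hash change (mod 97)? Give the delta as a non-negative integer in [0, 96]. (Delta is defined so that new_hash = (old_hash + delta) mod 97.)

Answer: 66

Derivation:
Delta formula: (val(new) - val(old)) * B^(n-1-k) mod M
  val('j') - val('d') = 10 - 4 = 6
  B^(n-1-k) = 11^1 mod 97 = 11
  Delta = 6 * 11 mod 97 = 66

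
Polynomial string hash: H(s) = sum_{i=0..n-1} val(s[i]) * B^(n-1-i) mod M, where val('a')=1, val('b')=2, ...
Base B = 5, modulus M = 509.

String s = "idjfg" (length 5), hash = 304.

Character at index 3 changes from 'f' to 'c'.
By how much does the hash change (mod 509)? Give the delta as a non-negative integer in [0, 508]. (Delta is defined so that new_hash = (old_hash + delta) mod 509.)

Delta formula: (val(new) - val(old)) * B^(n-1-k) mod M
  val('c') - val('f') = 3 - 6 = -3
  B^(n-1-k) = 5^1 mod 509 = 5
  Delta = -3 * 5 mod 509 = 494

Answer: 494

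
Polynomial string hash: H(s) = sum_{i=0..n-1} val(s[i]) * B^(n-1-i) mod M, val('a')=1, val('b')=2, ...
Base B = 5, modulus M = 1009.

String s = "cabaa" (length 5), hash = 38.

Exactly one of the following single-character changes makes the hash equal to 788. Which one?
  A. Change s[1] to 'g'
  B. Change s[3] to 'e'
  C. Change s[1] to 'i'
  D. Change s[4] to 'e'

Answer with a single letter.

Option A: s[1]='a'->'g', delta=(7-1)*5^3 mod 1009 = 750, hash=38+750 mod 1009 = 788 <-- target
Option B: s[3]='a'->'e', delta=(5-1)*5^1 mod 1009 = 20, hash=38+20 mod 1009 = 58
Option C: s[1]='a'->'i', delta=(9-1)*5^3 mod 1009 = 1000, hash=38+1000 mod 1009 = 29
Option D: s[4]='a'->'e', delta=(5-1)*5^0 mod 1009 = 4, hash=38+4 mod 1009 = 42

Answer: A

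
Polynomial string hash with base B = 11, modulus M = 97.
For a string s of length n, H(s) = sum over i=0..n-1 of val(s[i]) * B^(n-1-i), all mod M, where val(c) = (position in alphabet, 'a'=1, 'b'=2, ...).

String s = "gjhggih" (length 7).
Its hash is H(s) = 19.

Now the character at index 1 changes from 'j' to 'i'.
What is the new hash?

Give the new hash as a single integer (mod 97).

Answer: 85

Derivation:
val('j') = 10, val('i') = 9
Position k = 1, exponent = n-1-k = 5
B^5 mod M = 11^5 mod 97 = 31
Delta = (9 - 10) * 31 mod 97 = 66
New hash = (19 + 66) mod 97 = 85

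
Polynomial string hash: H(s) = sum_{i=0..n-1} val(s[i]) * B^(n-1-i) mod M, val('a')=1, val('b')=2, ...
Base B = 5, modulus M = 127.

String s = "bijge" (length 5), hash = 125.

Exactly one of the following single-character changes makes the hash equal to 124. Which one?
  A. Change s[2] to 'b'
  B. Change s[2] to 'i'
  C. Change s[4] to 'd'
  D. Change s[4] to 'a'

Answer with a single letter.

Answer: C

Derivation:
Option A: s[2]='j'->'b', delta=(2-10)*5^2 mod 127 = 54, hash=125+54 mod 127 = 52
Option B: s[2]='j'->'i', delta=(9-10)*5^2 mod 127 = 102, hash=125+102 mod 127 = 100
Option C: s[4]='e'->'d', delta=(4-5)*5^0 mod 127 = 126, hash=125+126 mod 127 = 124 <-- target
Option D: s[4]='e'->'a', delta=(1-5)*5^0 mod 127 = 123, hash=125+123 mod 127 = 121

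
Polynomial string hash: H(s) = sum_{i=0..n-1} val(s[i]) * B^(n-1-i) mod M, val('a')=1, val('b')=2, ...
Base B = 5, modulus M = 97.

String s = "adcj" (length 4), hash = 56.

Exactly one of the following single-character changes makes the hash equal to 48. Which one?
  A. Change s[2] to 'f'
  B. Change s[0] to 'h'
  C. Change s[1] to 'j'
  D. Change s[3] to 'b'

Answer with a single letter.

Answer: D

Derivation:
Option A: s[2]='c'->'f', delta=(6-3)*5^1 mod 97 = 15, hash=56+15 mod 97 = 71
Option B: s[0]='a'->'h', delta=(8-1)*5^3 mod 97 = 2, hash=56+2 mod 97 = 58
Option C: s[1]='d'->'j', delta=(10-4)*5^2 mod 97 = 53, hash=56+53 mod 97 = 12
Option D: s[3]='j'->'b', delta=(2-10)*5^0 mod 97 = 89, hash=56+89 mod 97 = 48 <-- target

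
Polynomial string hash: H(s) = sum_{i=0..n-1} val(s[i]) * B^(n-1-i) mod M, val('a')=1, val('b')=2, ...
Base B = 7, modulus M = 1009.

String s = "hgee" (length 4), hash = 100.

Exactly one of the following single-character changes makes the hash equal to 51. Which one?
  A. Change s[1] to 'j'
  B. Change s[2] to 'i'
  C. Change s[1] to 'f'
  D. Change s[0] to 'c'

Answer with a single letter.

Option A: s[1]='g'->'j', delta=(10-7)*7^2 mod 1009 = 147, hash=100+147 mod 1009 = 247
Option B: s[2]='e'->'i', delta=(9-5)*7^1 mod 1009 = 28, hash=100+28 mod 1009 = 128
Option C: s[1]='g'->'f', delta=(6-7)*7^2 mod 1009 = 960, hash=100+960 mod 1009 = 51 <-- target
Option D: s[0]='h'->'c', delta=(3-8)*7^3 mod 1009 = 303, hash=100+303 mod 1009 = 403

Answer: C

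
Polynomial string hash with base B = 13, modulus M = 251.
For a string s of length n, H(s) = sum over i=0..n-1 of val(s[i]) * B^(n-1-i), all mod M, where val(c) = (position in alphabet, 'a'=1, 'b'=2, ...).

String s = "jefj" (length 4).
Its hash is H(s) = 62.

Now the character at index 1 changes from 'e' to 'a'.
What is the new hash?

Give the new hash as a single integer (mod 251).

Answer: 139

Derivation:
val('e') = 5, val('a') = 1
Position k = 1, exponent = n-1-k = 2
B^2 mod M = 13^2 mod 251 = 169
Delta = (1 - 5) * 169 mod 251 = 77
New hash = (62 + 77) mod 251 = 139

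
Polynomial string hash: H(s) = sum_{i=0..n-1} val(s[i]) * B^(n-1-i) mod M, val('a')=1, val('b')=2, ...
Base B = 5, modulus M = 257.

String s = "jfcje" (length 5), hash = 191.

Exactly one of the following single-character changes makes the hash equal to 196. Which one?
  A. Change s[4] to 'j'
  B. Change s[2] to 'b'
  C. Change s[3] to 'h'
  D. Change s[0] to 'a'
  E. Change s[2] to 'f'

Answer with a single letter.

Answer: A

Derivation:
Option A: s[4]='e'->'j', delta=(10-5)*5^0 mod 257 = 5, hash=191+5 mod 257 = 196 <-- target
Option B: s[2]='c'->'b', delta=(2-3)*5^2 mod 257 = 232, hash=191+232 mod 257 = 166
Option C: s[3]='j'->'h', delta=(8-10)*5^1 mod 257 = 247, hash=191+247 mod 257 = 181
Option D: s[0]='j'->'a', delta=(1-10)*5^4 mod 257 = 29, hash=191+29 mod 257 = 220
Option E: s[2]='c'->'f', delta=(6-3)*5^2 mod 257 = 75, hash=191+75 mod 257 = 9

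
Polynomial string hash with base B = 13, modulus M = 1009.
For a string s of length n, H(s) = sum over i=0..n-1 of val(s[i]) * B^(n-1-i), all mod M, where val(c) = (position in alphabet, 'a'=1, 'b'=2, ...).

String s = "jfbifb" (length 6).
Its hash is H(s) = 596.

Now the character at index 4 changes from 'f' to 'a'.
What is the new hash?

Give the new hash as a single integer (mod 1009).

val('f') = 6, val('a') = 1
Position k = 4, exponent = n-1-k = 1
B^1 mod M = 13^1 mod 1009 = 13
Delta = (1 - 6) * 13 mod 1009 = 944
New hash = (596 + 944) mod 1009 = 531

Answer: 531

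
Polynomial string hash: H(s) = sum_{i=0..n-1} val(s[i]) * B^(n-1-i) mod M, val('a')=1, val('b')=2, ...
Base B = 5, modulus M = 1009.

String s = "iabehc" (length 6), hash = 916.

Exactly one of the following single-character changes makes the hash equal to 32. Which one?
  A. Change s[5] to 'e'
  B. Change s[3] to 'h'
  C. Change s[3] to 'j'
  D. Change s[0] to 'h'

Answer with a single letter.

Answer: C

Derivation:
Option A: s[5]='c'->'e', delta=(5-3)*5^0 mod 1009 = 2, hash=916+2 mod 1009 = 918
Option B: s[3]='e'->'h', delta=(8-5)*5^2 mod 1009 = 75, hash=916+75 mod 1009 = 991
Option C: s[3]='e'->'j', delta=(10-5)*5^2 mod 1009 = 125, hash=916+125 mod 1009 = 32 <-- target
Option D: s[0]='i'->'h', delta=(8-9)*5^5 mod 1009 = 911, hash=916+911 mod 1009 = 818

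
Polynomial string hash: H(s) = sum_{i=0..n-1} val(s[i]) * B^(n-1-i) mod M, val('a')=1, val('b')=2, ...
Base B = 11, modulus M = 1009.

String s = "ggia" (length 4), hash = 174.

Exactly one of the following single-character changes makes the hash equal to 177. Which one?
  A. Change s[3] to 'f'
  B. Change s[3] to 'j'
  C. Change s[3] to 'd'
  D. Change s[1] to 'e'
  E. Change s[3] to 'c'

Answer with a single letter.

Option A: s[3]='a'->'f', delta=(6-1)*11^0 mod 1009 = 5, hash=174+5 mod 1009 = 179
Option B: s[3]='a'->'j', delta=(10-1)*11^0 mod 1009 = 9, hash=174+9 mod 1009 = 183
Option C: s[3]='a'->'d', delta=(4-1)*11^0 mod 1009 = 3, hash=174+3 mod 1009 = 177 <-- target
Option D: s[1]='g'->'e', delta=(5-7)*11^2 mod 1009 = 767, hash=174+767 mod 1009 = 941
Option E: s[3]='a'->'c', delta=(3-1)*11^0 mod 1009 = 2, hash=174+2 mod 1009 = 176

Answer: C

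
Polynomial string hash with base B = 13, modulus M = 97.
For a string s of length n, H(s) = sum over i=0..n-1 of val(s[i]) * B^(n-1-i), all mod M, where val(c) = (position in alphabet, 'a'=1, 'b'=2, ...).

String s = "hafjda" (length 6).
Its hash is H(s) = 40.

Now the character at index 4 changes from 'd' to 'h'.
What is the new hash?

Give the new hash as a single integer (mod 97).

val('d') = 4, val('h') = 8
Position k = 4, exponent = n-1-k = 1
B^1 mod M = 13^1 mod 97 = 13
Delta = (8 - 4) * 13 mod 97 = 52
New hash = (40 + 52) mod 97 = 92

Answer: 92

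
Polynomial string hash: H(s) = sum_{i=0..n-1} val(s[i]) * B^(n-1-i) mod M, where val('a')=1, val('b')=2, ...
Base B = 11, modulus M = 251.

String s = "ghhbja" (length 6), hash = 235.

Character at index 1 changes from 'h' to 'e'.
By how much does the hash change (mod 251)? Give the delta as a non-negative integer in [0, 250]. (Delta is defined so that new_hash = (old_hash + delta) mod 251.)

Answer: 2

Derivation:
Delta formula: (val(new) - val(old)) * B^(n-1-k) mod M
  val('e') - val('h') = 5 - 8 = -3
  B^(n-1-k) = 11^4 mod 251 = 83
  Delta = -3 * 83 mod 251 = 2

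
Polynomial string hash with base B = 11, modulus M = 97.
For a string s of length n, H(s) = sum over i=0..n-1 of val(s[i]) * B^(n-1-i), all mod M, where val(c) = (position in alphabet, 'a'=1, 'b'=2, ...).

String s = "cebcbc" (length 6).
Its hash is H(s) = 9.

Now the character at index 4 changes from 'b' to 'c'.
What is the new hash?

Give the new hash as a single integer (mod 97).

Answer: 20

Derivation:
val('b') = 2, val('c') = 3
Position k = 4, exponent = n-1-k = 1
B^1 mod M = 11^1 mod 97 = 11
Delta = (3 - 2) * 11 mod 97 = 11
New hash = (9 + 11) mod 97 = 20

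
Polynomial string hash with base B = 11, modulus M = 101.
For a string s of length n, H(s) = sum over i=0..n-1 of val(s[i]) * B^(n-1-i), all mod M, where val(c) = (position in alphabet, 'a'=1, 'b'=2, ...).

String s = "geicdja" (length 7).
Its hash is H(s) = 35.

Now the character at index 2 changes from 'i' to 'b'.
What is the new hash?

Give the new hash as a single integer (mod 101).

Answer: 63

Derivation:
val('i') = 9, val('b') = 2
Position k = 2, exponent = n-1-k = 4
B^4 mod M = 11^4 mod 101 = 97
Delta = (2 - 9) * 97 mod 101 = 28
New hash = (35 + 28) mod 101 = 63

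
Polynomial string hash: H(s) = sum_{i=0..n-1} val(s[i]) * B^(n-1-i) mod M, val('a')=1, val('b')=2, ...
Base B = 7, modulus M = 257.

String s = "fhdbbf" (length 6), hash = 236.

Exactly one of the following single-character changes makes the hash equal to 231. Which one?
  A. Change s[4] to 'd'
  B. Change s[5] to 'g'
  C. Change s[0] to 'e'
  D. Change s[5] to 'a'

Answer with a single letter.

Option A: s[4]='b'->'d', delta=(4-2)*7^1 mod 257 = 14, hash=236+14 mod 257 = 250
Option B: s[5]='f'->'g', delta=(7-6)*7^0 mod 257 = 1, hash=236+1 mod 257 = 237
Option C: s[0]='f'->'e', delta=(5-6)*7^5 mod 257 = 155, hash=236+155 mod 257 = 134
Option D: s[5]='f'->'a', delta=(1-6)*7^0 mod 257 = 252, hash=236+252 mod 257 = 231 <-- target

Answer: D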